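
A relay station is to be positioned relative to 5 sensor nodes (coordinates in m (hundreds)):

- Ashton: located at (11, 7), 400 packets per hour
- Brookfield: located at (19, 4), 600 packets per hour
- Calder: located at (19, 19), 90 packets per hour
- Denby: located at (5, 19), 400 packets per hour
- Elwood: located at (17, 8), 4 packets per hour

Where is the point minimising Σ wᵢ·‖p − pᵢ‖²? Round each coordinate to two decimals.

(13.10, 9.73)

The minimiser of Σwᵢ‖p−pᵢ‖² is the weighted centroid p* = (Σwᵢpᵢ)/(Σwᵢ).
Σwᵢ = 1494.
Σwᵢxᵢ = 400·11 + 600·19 + 90·19 + 400·5 + 4·17 = 19578.
Σwᵢyᵢ = 400·7 + 600·4 + 90·19 + 400·19 + 4·8 = 14542.
x* = 19578/1494 = 13.10, y* = 14542/1494 = 9.73.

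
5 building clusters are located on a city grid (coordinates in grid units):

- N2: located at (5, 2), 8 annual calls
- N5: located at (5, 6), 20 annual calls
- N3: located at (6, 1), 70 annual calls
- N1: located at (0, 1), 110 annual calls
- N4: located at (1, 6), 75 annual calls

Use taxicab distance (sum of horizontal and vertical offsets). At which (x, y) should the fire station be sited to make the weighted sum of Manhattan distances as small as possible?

Manhattan distance separates: Σwᵢ(|x−xᵢ|+|y−yᵢ|) = Σwᵢ|x−xᵢ| + Σwᵢ|y−yᵢ|, so x and y are optimised independently as 1-D weighted medians.
Total weight W = 283; half = 141.5.
x-coordinate, sorted with cumulative weight:
  x=0 (N1, w=110) cum 110
  x=1 (N4, w=75) cum 185  ← median
  x=5 (N2, w=8) cum 193
  x=5 (N5, w=20) cum 213
  x=6 (N3, w=70) cum 283
⇒ x* = 1
y-coordinate, sorted with cumulative weight:
  y=1 (N3, w=70) cum 70
  y=1 (N1, w=110) cum 180  ← median
  y=2 (N2, w=8) cum 188
  y=6 (N5, w=20) cum 208
  y=6 (N4, w=75) cum 283
⇒ y* = 1

(1, 1)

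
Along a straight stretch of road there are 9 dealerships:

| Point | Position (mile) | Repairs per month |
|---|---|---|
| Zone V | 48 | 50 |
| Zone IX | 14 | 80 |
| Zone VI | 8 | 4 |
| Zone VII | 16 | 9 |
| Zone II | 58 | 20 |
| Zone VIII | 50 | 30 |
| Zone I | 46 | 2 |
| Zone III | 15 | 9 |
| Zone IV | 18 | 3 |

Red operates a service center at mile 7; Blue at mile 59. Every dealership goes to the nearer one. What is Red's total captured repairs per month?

The indifferent point is the midpoint (7+59)/2 = 33; dealerships left of it (closer to Red at 7) go to Red, those right go to Blue.
  Zone VI at 8 (w=4) → Red
  Zone IX at 14 (w=80) → Red
  Zone III at 15 (w=9) → Red
  Zone VII at 16 (w=9) → Red
  Zone IV at 18 (w=3) → Red
  Zone I at 46 (w=2) → Blue
  Zone V at 48 (w=50) → Blue
  Zone VIII at 50 (w=30) → Blue
  Zone II at 58 (w=20) → Blue
Red captures 105; Blue captures 102.

105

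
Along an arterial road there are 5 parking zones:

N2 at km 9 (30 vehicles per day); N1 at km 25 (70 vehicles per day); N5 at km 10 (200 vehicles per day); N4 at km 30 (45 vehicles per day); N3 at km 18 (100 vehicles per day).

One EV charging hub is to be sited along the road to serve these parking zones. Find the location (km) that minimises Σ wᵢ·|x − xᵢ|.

For a sum of weighted absolute distances on a line, the optimum is the weighted median (not the mean). Total weight W = 445; half-weight = 222.5.
Sort by position and accumulate weight:
  km 9 (N2, w=30) → cum 30
  km 10 (N5, w=200) → cum 230  ≥ 222.5 → median here
  km 18 (N3, w=100) → cum 330
  km 25 (N1, w=70) → cum 400
  km 30 (N4, w=45) → cum 445
Optimal location: km 10.

x = 10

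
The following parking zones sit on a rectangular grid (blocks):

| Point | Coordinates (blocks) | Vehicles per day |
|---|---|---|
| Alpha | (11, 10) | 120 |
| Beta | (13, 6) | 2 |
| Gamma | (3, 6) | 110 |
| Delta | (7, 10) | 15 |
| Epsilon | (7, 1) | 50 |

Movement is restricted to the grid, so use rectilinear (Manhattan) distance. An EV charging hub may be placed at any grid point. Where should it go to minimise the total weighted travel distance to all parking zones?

(7, 6)

Manhattan distance separates: Σwᵢ(|x−xᵢ|+|y−yᵢ|) = Σwᵢ|x−xᵢ| + Σwᵢ|y−yᵢ|, so x and y are optimised independently as 1-D weighted medians.
Total weight W = 297; half = 148.5.
x-coordinate, sorted with cumulative weight:
  x=3 (Gamma, w=110) cum 110
  x=7 (Delta, w=15) cum 125
  x=7 (Epsilon, w=50) cum 175  ← median
  x=11 (Alpha, w=120) cum 295
  x=13 (Beta, w=2) cum 297
⇒ x* = 7
y-coordinate, sorted with cumulative weight:
  y=1 (Epsilon, w=50) cum 50
  y=6 (Beta, w=2) cum 52
  y=6 (Gamma, w=110) cum 162  ← median
  y=10 (Alpha, w=120) cum 282
  y=10 (Delta, w=15) cum 297
⇒ y* = 6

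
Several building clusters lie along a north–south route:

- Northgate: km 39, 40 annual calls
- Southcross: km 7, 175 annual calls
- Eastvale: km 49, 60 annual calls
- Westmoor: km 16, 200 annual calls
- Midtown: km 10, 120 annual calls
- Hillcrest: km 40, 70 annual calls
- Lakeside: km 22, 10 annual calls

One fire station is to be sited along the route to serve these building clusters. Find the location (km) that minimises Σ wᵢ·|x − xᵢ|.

For a sum of weighted absolute distances on a line, the optimum is the weighted median (not the mean). Total weight W = 675; half-weight = 337.5.
Sort by position and accumulate weight:
  km 7 (Southcross, w=175) → cum 175
  km 10 (Midtown, w=120) → cum 295
  km 16 (Westmoor, w=200) → cum 495  ≥ 337.5 → median here
  km 22 (Lakeside, w=10) → cum 505
  km 39 (Northgate, w=40) → cum 545
  km 40 (Hillcrest, w=70) → cum 615
  km 49 (Eastvale, w=60) → cum 675
Optimal location: km 16.

x = 16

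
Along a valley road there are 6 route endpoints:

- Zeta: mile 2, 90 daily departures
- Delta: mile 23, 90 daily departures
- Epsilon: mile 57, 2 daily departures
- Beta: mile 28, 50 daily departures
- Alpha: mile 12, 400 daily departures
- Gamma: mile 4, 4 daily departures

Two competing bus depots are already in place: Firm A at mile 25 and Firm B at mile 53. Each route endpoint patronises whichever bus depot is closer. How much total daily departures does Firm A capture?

634

The indifferent point is the midpoint (25+53)/2 = 39; route endpoints left of it (closer to Firm A at 25) go to Firm A, those right go to Firm B.
  Zeta at 2 (w=90) → Firm A
  Gamma at 4 (w=4) → Firm A
  Alpha at 12 (w=400) → Firm A
  Delta at 23 (w=90) → Firm A
  Beta at 28 (w=50) → Firm A
  Epsilon at 57 (w=2) → Firm B
Firm A captures 634; Firm B captures 2.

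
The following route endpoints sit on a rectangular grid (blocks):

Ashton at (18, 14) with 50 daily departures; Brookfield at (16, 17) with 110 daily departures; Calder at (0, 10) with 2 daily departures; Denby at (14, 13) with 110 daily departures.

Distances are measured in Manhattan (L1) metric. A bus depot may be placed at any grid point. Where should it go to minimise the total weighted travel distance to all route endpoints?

(16, 14)

Manhattan distance separates: Σwᵢ(|x−xᵢ|+|y−yᵢ|) = Σwᵢ|x−xᵢ| + Σwᵢ|y−yᵢ|, so x and y are optimised independently as 1-D weighted medians.
Total weight W = 272; half = 136.
x-coordinate, sorted with cumulative weight:
  x=0 (Calder, w=2) cum 2
  x=14 (Denby, w=110) cum 112
  x=16 (Brookfield, w=110) cum 222  ← median
  x=18 (Ashton, w=50) cum 272
⇒ x* = 16
y-coordinate, sorted with cumulative weight:
  y=10 (Calder, w=2) cum 2
  y=13 (Denby, w=110) cum 112
  y=14 (Ashton, w=50) cum 162  ← median
  y=17 (Brookfield, w=110) cum 272
⇒ y* = 14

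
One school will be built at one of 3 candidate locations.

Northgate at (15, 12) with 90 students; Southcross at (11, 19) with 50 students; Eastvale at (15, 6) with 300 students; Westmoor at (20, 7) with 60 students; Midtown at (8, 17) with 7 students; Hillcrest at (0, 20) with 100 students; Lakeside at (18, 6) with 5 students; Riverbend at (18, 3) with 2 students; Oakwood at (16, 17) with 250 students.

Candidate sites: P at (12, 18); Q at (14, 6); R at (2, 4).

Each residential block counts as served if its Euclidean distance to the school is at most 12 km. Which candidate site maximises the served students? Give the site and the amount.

Q, covering 707

Coverage radius r = 12 km; a point is covered iff (Δx)²+(Δy)² ≤ 12² = 144.
  P (12, 18): covers {Northgate, Southcross, Midtown, Oakwood} → 397
  Q (14, 6): covers {Northgate, Eastvale, Westmoor, Lakeside, Riverbend, Oakwood} → 707
  R (2, 4): covers {none} → 0
Maximum coverage at Q: 707 students.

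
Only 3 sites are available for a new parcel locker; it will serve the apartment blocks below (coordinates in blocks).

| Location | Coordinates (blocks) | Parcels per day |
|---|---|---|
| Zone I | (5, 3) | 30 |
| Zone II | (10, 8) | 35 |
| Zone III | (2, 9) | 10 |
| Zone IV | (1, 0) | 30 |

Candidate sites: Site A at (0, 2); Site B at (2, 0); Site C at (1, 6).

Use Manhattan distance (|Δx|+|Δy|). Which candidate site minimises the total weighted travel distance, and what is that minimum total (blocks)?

Total weighted distance at each candidate:
  Site A (0, 2): total = 920
  Site B (2, 0): total = 860
  Site C (1, 6): total = 815
Minimum is at Site C with total 815 blocks.

Site C, total 815 blocks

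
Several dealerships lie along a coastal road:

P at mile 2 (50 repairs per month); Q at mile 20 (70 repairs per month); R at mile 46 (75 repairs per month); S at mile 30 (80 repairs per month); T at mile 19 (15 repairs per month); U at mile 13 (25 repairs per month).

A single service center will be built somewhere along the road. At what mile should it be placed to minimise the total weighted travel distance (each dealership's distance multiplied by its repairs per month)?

For a sum of weighted absolute distances on a line, the optimum is the weighted median (not the mean). Total weight W = 315; half-weight = 157.5.
Sort by position and accumulate weight:
  mile 2 (P, w=50) → cum 50
  mile 13 (U, w=25) → cum 75
  mile 19 (T, w=15) → cum 90
  mile 20 (Q, w=70) → cum 160  ≥ 157.5 → median here
  mile 30 (S, w=80) → cum 240
  mile 46 (R, w=75) → cum 315
Optimal location: mile 20.

x = 20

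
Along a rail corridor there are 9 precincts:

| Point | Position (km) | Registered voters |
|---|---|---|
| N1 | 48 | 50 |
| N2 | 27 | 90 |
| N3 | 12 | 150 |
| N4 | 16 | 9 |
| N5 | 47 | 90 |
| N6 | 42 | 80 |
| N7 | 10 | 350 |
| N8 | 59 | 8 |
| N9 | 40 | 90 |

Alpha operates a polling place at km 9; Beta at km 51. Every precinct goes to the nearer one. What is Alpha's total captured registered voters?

The indifferent point is the midpoint (9+51)/2 = 30; precincts left of it (closer to Alpha at 9) go to Alpha, those right go to Beta.
  N7 at 10 (w=350) → Alpha
  N3 at 12 (w=150) → Alpha
  N4 at 16 (w=9) → Alpha
  N2 at 27 (w=90) → Alpha
  N9 at 40 (w=90) → Beta
  N6 at 42 (w=80) → Beta
  N5 at 47 (w=90) → Beta
  N1 at 48 (w=50) → Beta
  N8 at 59 (w=8) → Beta
Alpha captures 599; Beta captures 318.

599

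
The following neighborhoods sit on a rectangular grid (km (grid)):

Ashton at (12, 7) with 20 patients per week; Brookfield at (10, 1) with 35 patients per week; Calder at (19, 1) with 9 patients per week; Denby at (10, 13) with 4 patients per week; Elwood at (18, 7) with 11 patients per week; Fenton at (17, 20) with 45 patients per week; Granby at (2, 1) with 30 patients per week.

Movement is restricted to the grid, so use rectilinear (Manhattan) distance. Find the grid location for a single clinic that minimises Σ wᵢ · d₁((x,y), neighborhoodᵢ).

(12, 7)

Manhattan distance separates: Σwᵢ(|x−xᵢ|+|y−yᵢ|) = Σwᵢ|x−xᵢ| + Σwᵢ|y−yᵢ|, so x and y are optimised independently as 1-D weighted medians.
Total weight W = 154; half = 77.
x-coordinate, sorted with cumulative weight:
  x=2 (Granby, w=30) cum 30
  x=10 (Brookfield, w=35) cum 65
  x=10 (Denby, w=4) cum 69
  x=12 (Ashton, w=20) cum 89  ← median
  x=17 (Fenton, w=45) cum 134
  x=18 (Elwood, w=11) cum 145
  x=19 (Calder, w=9) cum 154
⇒ x* = 12
y-coordinate, sorted with cumulative weight:
  y=1 (Brookfield, w=35) cum 35
  y=1 (Calder, w=9) cum 44
  y=1 (Granby, w=30) cum 74
  y=7 (Ashton, w=20) cum 94  ← median
  y=7 (Elwood, w=11) cum 105
  y=13 (Denby, w=4) cum 109
  y=20 (Fenton, w=45) cum 154
⇒ y* = 7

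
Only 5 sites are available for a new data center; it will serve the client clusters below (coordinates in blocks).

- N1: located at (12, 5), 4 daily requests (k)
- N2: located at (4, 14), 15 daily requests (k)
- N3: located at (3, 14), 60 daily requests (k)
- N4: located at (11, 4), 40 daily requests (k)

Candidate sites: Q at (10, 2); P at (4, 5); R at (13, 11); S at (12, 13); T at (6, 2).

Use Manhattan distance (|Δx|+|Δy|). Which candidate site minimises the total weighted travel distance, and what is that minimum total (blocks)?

P, total 1087 blocks

Total weighted distance at each candidate:
  Q (10, 2): total = 1550
  P (4, 5): total = 1087
  R (13, 11): total = 1348
  S (12, 13): total = 1167
  T (6, 2): total = 1426
Minimum is at P with total 1087 blocks.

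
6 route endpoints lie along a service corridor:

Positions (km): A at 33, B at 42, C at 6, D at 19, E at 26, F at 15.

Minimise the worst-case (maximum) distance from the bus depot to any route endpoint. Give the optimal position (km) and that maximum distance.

The 1-center on a line is the midpoint of the two extreme points: leftmost at 6, rightmost at 42.
Optimal location = (6 + 42)/2 = 24; maximum distance = (42 − 6)/2 = 18.

location 24, max distance 18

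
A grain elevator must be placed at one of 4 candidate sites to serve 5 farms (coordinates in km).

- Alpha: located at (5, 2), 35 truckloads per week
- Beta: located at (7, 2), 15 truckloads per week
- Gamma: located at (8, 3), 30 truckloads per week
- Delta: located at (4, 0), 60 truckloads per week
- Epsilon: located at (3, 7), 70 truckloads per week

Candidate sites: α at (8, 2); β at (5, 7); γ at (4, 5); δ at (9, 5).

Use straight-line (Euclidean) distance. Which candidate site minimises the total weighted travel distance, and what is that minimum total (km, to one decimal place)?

Total weighted distance at each candidate:
  α (8, 2): total = 913.3
  β (5, 7): total = 970.0
  γ (4, 5): total = 765.0
  δ (9, 5): total = 1163.1
Minimum is at γ with total 765.0 km.

γ, total 765.0 km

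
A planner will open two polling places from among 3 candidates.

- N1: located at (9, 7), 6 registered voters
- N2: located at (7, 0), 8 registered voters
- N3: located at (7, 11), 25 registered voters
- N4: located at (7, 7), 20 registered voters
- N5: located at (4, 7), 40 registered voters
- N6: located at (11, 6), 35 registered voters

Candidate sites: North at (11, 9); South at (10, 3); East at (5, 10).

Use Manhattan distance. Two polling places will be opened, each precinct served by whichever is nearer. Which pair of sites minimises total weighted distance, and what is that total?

{South, East}, total 553

Evaluate every pair (each demand assigned to the nearer of the two):
  {South, East}: total = 553
  {North, East}: total = 560
  {North, South}: total = 807
Best pair: {South, East} with total 553.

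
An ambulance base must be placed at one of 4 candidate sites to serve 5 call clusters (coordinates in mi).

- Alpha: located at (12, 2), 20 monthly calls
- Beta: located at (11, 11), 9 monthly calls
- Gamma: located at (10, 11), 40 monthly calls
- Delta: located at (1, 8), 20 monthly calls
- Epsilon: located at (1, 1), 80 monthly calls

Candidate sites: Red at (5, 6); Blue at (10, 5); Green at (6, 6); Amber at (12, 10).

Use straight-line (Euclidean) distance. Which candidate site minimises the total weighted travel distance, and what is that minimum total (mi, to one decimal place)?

Red, total 1116.1 mi

Total weighted distance at each candidate:
  Red (5, 6): total = 1116.1
  Blue (10, 5): total = 1344.5
  Green (6, 6): total = 1137.4
  Amber (12, 10): total = 1622.8
Minimum is at Red with total 1116.1 mi.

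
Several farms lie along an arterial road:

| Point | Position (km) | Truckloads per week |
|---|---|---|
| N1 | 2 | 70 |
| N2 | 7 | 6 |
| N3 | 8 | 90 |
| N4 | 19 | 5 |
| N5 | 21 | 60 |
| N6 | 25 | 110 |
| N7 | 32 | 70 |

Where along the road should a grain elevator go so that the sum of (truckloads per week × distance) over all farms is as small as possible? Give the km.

For a sum of weighted absolute distances on a line, the optimum is the weighted median (not the mean). Total weight W = 411; half-weight = 205.5.
Sort by position and accumulate weight:
  km 2 (N1, w=70) → cum 70
  km 7 (N2, w=6) → cum 76
  km 8 (N3, w=90) → cum 166
  km 19 (N4, w=5) → cum 171
  km 21 (N5, w=60) → cum 231  ≥ 205.5 → median here
  km 25 (N6, w=110) → cum 341
  km 32 (N7, w=70) → cum 411
Optimal location: km 21.

x = 21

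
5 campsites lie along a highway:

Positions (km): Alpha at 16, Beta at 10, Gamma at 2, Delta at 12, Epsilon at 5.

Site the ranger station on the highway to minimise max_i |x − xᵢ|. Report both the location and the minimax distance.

The 1-center on a line is the midpoint of the two extreme points: leftmost at 2, rightmost at 16.
Optimal location = (2 + 16)/2 = 9; maximum distance = (16 − 2)/2 = 7.

location 9, max distance 7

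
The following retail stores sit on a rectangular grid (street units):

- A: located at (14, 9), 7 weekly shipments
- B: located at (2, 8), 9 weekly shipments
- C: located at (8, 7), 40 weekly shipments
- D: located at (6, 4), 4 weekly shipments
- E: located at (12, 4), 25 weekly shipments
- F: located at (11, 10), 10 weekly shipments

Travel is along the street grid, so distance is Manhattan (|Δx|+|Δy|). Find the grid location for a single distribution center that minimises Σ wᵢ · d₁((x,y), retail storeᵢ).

(8, 7)

Manhattan distance separates: Σwᵢ(|x−xᵢ|+|y−yᵢ|) = Σwᵢ|x−xᵢ| + Σwᵢ|y−yᵢ|, so x and y are optimised independently as 1-D weighted medians.
Total weight W = 95; half = 47.5.
x-coordinate, sorted with cumulative weight:
  x=2 (B, w=9) cum 9
  x=6 (D, w=4) cum 13
  x=8 (C, w=40) cum 53  ← median
  x=11 (F, w=10) cum 63
  x=12 (E, w=25) cum 88
  x=14 (A, w=7) cum 95
⇒ x* = 8
y-coordinate, sorted with cumulative weight:
  y=4 (D, w=4) cum 4
  y=4 (E, w=25) cum 29
  y=7 (C, w=40) cum 69  ← median
  y=8 (B, w=9) cum 78
  y=9 (A, w=7) cum 85
  y=10 (F, w=10) cum 95
⇒ y* = 7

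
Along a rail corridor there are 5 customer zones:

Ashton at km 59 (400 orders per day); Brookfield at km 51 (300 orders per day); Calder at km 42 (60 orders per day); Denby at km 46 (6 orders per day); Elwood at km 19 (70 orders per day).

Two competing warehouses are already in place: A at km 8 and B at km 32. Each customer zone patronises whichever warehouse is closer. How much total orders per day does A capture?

70

The indifferent point is the midpoint (8+32)/2 = 20; customer zones left of it (closer to A at 8) go to A, those right go to B.
  Elwood at 19 (w=70) → A
  Calder at 42 (w=60) → B
  Denby at 46 (w=6) → B
  Brookfield at 51 (w=300) → B
  Ashton at 59 (w=400) → B
A captures 70; B captures 766.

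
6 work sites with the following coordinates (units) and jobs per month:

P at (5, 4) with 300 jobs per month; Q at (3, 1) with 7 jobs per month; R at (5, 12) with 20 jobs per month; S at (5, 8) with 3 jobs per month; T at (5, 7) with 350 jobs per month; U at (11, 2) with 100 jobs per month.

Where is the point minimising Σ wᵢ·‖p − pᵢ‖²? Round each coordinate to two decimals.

The minimiser of Σwᵢ‖p−pᵢ‖² is the weighted centroid p* = (Σwᵢpᵢ)/(Σwᵢ).
Σwᵢ = 780.
Σwᵢxᵢ = 300·5 + 7·3 + 20·5 + 3·5 + 350·5 + 100·11 = 4486.
Σwᵢyᵢ = 300·4 + 7·1 + 20·12 + 3·8 + 350·7 + 100·2 = 4121.
x* = 4486/780 = 5.75, y* = 4121/780 = 5.28.

(5.75, 5.28)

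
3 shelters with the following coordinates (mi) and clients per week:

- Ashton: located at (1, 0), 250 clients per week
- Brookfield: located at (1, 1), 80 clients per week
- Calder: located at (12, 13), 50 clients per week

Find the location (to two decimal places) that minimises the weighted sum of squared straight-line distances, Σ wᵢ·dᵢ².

The minimiser of Σwᵢ‖p−pᵢ‖² is the weighted centroid p* = (Σwᵢpᵢ)/(Σwᵢ).
Σwᵢ = 380.
Σwᵢxᵢ = 250·1 + 80·1 + 50·12 = 930.
Σwᵢyᵢ = 250·0 + 80·1 + 50·13 = 730.
x* = 930/380 = 2.45, y* = 730/380 = 1.92.

(2.45, 1.92)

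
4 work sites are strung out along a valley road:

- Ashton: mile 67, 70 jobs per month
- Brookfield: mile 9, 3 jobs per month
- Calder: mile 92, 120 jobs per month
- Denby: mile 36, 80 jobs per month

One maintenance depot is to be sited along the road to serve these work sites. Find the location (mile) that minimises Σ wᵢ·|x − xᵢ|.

x = 67

For a sum of weighted absolute distances on a line, the optimum is the weighted median (not the mean). Total weight W = 273; half-weight = 136.5.
Sort by position and accumulate weight:
  mile 9 (Brookfield, w=3) → cum 3
  mile 36 (Denby, w=80) → cum 83
  mile 67 (Ashton, w=70) → cum 153  ≥ 136.5 → median here
  mile 92 (Calder, w=120) → cum 273
Optimal location: mile 67.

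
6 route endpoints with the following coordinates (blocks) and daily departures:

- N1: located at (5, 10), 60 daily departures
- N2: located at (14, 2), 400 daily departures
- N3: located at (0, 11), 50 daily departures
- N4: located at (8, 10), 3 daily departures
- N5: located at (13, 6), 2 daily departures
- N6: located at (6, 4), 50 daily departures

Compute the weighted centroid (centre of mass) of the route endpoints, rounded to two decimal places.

The minimiser of Σwᵢ‖p−pᵢ‖² is the weighted centroid p* = (Σwᵢpᵢ)/(Σwᵢ).
Σwᵢ = 565.
Σwᵢxᵢ = 60·5 + 400·14 + 50·0 + 3·8 + 2·13 + 50·6 = 6250.
Σwᵢyᵢ = 60·10 + 400·2 + 50·11 + 3·10 + 2·6 + 50·4 = 2192.
x* = 6250/565 = 11.06, y* = 2192/565 = 3.88.

(11.06, 3.88)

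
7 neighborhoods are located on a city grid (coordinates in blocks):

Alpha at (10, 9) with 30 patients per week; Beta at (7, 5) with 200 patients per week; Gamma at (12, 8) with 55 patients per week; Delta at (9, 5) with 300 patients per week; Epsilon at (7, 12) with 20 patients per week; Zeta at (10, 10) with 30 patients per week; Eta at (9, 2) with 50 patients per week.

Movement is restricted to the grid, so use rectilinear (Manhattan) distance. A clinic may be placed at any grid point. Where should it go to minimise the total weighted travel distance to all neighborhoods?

(9, 5)

Manhattan distance separates: Σwᵢ(|x−xᵢ|+|y−yᵢ|) = Σwᵢ|x−xᵢ| + Σwᵢ|y−yᵢ|, so x and y are optimised independently as 1-D weighted medians.
Total weight W = 685; half = 342.5.
x-coordinate, sorted with cumulative weight:
  x=7 (Beta, w=200) cum 200
  x=7 (Epsilon, w=20) cum 220
  x=9 (Delta, w=300) cum 520  ← median
  x=9 (Eta, w=50) cum 570
  x=10 (Alpha, w=30) cum 600
  x=10 (Zeta, w=30) cum 630
  x=12 (Gamma, w=55) cum 685
⇒ x* = 9
y-coordinate, sorted with cumulative weight:
  y=2 (Eta, w=50) cum 50
  y=5 (Beta, w=200) cum 250
  y=5 (Delta, w=300) cum 550  ← median
  y=8 (Gamma, w=55) cum 605
  y=9 (Alpha, w=30) cum 635
  y=10 (Zeta, w=30) cum 665
  y=12 (Epsilon, w=20) cum 685
⇒ y* = 5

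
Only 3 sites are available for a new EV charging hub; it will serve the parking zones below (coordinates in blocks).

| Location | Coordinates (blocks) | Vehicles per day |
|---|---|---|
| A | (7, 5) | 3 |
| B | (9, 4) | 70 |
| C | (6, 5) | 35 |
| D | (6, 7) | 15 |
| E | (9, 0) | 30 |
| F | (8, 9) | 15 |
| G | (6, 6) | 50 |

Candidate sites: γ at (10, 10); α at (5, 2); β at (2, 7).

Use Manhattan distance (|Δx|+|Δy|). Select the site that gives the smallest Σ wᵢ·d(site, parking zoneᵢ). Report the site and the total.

α, total 1245 blocks

Total weighted distance at each candidate:
  γ (10, 10): total = 1709
  α (5, 2): total = 1245
  β (2, 7): total = 1781
Minimum is at α with total 1245 blocks.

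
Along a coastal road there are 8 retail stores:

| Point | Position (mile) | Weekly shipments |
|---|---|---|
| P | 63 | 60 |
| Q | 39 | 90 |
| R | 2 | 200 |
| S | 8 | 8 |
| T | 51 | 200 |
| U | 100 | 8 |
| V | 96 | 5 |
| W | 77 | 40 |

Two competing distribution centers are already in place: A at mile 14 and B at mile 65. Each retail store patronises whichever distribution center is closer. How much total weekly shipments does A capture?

298

The indifferent point is the midpoint (14+65)/2 = 39.5; retail stores left of it (closer to A at 14) go to A, those right go to B.
  R at 2 (w=200) → A
  S at 8 (w=8) → A
  Q at 39 (w=90) → A
  T at 51 (w=200) → B
  P at 63 (w=60) → B
  W at 77 (w=40) → B
  V at 96 (w=5) → B
  U at 100 (w=8) → B
A captures 298; B captures 313.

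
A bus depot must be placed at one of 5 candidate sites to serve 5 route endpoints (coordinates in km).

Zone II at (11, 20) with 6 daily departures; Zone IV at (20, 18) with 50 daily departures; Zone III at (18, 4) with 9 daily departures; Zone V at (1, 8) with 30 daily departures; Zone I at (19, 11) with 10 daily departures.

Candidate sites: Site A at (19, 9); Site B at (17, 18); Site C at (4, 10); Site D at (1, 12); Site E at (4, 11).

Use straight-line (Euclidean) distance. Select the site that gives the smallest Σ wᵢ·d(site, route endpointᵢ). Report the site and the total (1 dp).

Site B, total 953.1 km

Total weighted distance at each candidate:
  Site A (19, 9): total = 1141.1
  Site B (17, 18): total = 953.1
  Site C (4, 10): total = 1363.2
  Site D (1, 12): total = 1542.5
  Site E (4, 11): total = 1359.8
Minimum is at Site B with total 953.1 km.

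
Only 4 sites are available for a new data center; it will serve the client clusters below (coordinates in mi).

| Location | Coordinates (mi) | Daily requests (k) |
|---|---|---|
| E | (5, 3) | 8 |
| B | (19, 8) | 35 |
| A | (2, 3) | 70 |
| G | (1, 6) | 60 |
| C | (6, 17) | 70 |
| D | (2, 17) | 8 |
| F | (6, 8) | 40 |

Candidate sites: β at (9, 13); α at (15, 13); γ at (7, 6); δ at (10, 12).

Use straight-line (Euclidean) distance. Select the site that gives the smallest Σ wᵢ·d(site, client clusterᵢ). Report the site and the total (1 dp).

γ, total 2182.1 mi

Total weighted distance at each candidate:
  β (9, 13): total = 2617.5
  α (15, 13): total = 3634.5
  γ (7, 6): total = 2182.1
  δ (10, 12): total = 2669.0
Minimum is at γ with total 2182.1 mi.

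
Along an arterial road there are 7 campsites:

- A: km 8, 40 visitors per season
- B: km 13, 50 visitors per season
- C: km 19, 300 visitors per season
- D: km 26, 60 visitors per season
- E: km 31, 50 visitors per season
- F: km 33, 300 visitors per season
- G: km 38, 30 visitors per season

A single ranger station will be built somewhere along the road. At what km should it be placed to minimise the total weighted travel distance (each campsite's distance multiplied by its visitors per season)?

x = 26

For a sum of weighted absolute distances on a line, the optimum is the weighted median (not the mean). Total weight W = 830; half-weight = 415.
Sort by position and accumulate weight:
  km 8 (A, w=40) → cum 40
  km 13 (B, w=50) → cum 90
  km 19 (C, w=300) → cum 390
  km 26 (D, w=60) → cum 450  ≥ 415 → median here
  km 31 (E, w=50) → cum 500
  km 33 (F, w=300) → cum 800
  km 38 (G, w=30) → cum 830
Optimal location: km 26.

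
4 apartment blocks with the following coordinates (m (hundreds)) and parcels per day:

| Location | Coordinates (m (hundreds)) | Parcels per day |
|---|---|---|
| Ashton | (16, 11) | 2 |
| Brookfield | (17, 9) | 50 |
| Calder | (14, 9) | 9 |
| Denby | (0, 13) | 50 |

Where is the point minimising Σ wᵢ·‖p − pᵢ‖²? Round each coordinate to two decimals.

The minimiser of Σwᵢ‖p−pᵢ‖² is the weighted centroid p* = (Σwᵢpᵢ)/(Σwᵢ).
Σwᵢ = 111.
Σwᵢxᵢ = 2·16 + 50·17 + 9·14 + 50·0 = 1008.
Σwᵢyᵢ = 2·11 + 50·9 + 9·9 + 50·13 = 1203.
x* = 1008/111 = 9.08, y* = 1203/111 = 10.84.

(9.08, 10.84)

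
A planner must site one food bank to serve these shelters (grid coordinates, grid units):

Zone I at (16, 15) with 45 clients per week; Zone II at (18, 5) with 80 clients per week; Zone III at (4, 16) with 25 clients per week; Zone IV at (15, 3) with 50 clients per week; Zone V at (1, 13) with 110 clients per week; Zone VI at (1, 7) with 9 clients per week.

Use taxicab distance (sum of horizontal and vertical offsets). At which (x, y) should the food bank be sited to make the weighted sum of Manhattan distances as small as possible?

Manhattan distance separates: Σwᵢ(|x−xᵢ|+|y−yᵢ|) = Σwᵢ|x−xᵢ| + Σwᵢ|y−yᵢ|, so x and y are optimised independently as 1-D weighted medians.
Total weight W = 319; half = 159.5.
x-coordinate, sorted with cumulative weight:
  x=1 (Zone V, w=110) cum 110
  x=1 (Zone VI, w=9) cum 119
  x=4 (Zone III, w=25) cum 144
  x=15 (Zone IV, w=50) cum 194  ← median
  x=16 (Zone I, w=45) cum 239
  x=18 (Zone II, w=80) cum 319
⇒ x* = 15
y-coordinate, sorted with cumulative weight:
  y=3 (Zone IV, w=50) cum 50
  y=5 (Zone II, w=80) cum 130
  y=7 (Zone VI, w=9) cum 139
  y=13 (Zone V, w=110) cum 249  ← median
  y=15 (Zone I, w=45) cum 294
  y=16 (Zone III, w=25) cum 319
⇒ y* = 13

(15, 13)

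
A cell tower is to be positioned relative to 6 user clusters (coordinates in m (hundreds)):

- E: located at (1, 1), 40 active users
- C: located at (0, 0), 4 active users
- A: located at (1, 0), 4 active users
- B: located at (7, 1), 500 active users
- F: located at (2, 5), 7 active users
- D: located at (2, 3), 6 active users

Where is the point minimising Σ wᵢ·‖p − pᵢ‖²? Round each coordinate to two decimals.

The minimiser of Σwᵢ‖p−pᵢ‖² is the weighted centroid p* = (Σwᵢpᵢ)/(Σwᵢ).
Σwᵢ = 561.
Σwᵢxᵢ = 40·1 + 4·0 + 4·1 + 500·7 + 7·2 + 6·2 = 3570.
Σwᵢyᵢ = 40·1 + 4·0 + 4·0 + 500·1 + 7·5 + 6·3 = 593.
x* = 3570/561 = 6.36, y* = 593/561 = 1.06.

(6.36, 1.06)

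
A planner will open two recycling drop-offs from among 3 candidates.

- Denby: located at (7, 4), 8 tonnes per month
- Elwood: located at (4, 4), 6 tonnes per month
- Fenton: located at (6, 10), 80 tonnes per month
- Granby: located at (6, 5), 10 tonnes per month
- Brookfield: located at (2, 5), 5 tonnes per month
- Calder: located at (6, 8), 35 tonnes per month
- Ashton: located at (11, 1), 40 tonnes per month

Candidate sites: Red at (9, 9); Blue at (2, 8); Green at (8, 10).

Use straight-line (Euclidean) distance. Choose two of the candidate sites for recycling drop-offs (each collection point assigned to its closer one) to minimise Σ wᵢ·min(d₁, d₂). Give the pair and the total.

{Red, Green}, total 763.4

Evaluate every pair (each demand assigned to the nearer of the two):
  {Red, Green}: total = 763.4
  {Blue, Green}: total = 779.0
  {Red, Blue}: total = 828.4
Best pair: {Red, Green} with total 763.4.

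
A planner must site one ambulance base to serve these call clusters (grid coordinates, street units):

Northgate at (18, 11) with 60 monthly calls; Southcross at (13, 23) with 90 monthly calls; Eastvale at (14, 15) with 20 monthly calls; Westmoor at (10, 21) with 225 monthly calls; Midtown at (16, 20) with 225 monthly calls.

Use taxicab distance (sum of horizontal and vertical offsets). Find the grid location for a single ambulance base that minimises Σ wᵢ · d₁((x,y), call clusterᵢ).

Manhattan distance separates: Σwᵢ(|x−xᵢ|+|y−yᵢ|) = Σwᵢ|x−xᵢ| + Σwᵢ|y−yᵢ|, so x and y are optimised independently as 1-D weighted medians.
Total weight W = 620; half = 310.
x-coordinate, sorted with cumulative weight:
  x=10 (Westmoor, w=225) cum 225
  x=13 (Southcross, w=90) cum 315  ← median
  x=14 (Eastvale, w=20) cum 335
  x=16 (Midtown, w=225) cum 560
  x=18 (Northgate, w=60) cum 620
⇒ x* = 13
y-coordinate, sorted with cumulative weight:
  y=11 (Northgate, w=60) cum 60
  y=15 (Eastvale, w=20) cum 80
  y=20 (Midtown, w=225) cum 305
  y=21 (Westmoor, w=225) cum 530  ← median
  y=23 (Southcross, w=90) cum 620
⇒ y* = 21

(13, 21)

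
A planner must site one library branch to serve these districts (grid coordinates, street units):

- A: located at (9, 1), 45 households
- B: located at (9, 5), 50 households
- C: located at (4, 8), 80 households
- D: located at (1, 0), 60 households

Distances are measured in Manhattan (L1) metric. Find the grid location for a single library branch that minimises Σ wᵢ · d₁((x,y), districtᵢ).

(4, 5)

Manhattan distance separates: Σwᵢ(|x−xᵢ|+|y−yᵢ|) = Σwᵢ|x−xᵢ| + Σwᵢ|y−yᵢ|, so x and y are optimised independently as 1-D weighted medians.
Total weight W = 235; half = 117.5.
x-coordinate, sorted with cumulative weight:
  x=1 (D, w=60) cum 60
  x=4 (C, w=80) cum 140  ← median
  x=9 (A, w=45) cum 185
  x=9 (B, w=50) cum 235
⇒ x* = 4
y-coordinate, sorted with cumulative weight:
  y=0 (D, w=60) cum 60
  y=1 (A, w=45) cum 105
  y=5 (B, w=50) cum 155  ← median
  y=8 (C, w=80) cum 235
⇒ y* = 5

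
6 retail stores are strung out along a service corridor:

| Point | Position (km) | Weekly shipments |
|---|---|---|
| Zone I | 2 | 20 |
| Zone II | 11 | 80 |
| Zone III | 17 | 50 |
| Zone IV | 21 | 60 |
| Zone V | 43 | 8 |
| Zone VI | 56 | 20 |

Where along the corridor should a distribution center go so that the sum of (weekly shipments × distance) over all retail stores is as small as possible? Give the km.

For a sum of weighted absolute distances on a line, the optimum is the weighted median (not the mean). Total weight W = 238; half-weight = 119.
Sort by position and accumulate weight:
  km 2 (Zone I, w=20) → cum 20
  km 11 (Zone II, w=80) → cum 100
  km 17 (Zone III, w=50) → cum 150  ≥ 119 → median here
  km 21 (Zone IV, w=60) → cum 210
  km 43 (Zone V, w=8) → cum 218
  km 56 (Zone VI, w=20) → cum 238
Optimal location: km 17.

x = 17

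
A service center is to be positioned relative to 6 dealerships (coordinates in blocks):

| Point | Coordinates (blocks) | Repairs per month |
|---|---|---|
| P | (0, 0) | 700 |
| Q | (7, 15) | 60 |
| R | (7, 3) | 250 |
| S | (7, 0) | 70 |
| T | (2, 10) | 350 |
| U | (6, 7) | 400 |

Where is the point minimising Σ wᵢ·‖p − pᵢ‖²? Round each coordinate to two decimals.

The minimiser of Σwᵢ‖p−pᵢ‖² is the weighted centroid p* = (Σwᵢpᵢ)/(Σwᵢ).
Σwᵢ = 1830.
Σwᵢxᵢ = 700·0 + 60·7 + 250·7 + 70·7 + 350·2 + 400·6 = 5760.
Σwᵢyᵢ = 700·0 + 60·15 + 250·3 + 70·0 + 350·10 + 400·7 = 7950.
x* = 5760/1830 = 3.15, y* = 7950/1830 = 4.34.

(3.15, 4.34)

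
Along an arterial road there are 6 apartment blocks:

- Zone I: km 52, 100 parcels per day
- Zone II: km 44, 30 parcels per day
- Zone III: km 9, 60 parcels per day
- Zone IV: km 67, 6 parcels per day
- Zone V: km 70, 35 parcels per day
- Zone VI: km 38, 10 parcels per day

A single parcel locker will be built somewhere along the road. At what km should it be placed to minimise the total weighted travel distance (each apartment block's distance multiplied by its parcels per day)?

For a sum of weighted absolute distances on a line, the optimum is the weighted median (not the mean). Total weight W = 241; half-weight = 120.5.
Sort by position and accumulate weight:
  km 9 (Zone III, w=60) → cum 60
  km 38 (Zone VI, w=10) → cum 70
  km 44 (Zone II, w=30) → cum 100
  km 52 (Zone I, w=100) → cum 200  ≥ 120.5 → median here
  km 67 (Zone IV, w=6) → cum 206
  km 70 (Zone V, w=35) → cum 241
Optimal location: km 52.

x = 52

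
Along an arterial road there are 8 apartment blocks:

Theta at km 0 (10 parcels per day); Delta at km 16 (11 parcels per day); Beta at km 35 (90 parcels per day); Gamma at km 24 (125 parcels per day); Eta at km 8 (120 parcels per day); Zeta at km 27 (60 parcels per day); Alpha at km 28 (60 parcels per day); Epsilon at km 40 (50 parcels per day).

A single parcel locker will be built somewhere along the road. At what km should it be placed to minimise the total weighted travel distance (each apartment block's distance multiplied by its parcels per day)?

x = 24

For a sum of weighted absolute distances on a line, the optimum is the weighted median (not the mean). Total weight W = 526; half-weight = 263.
Sort by position and accumulate weight:
  km 0 (Theta, w=10) → cum 10
  km 8 (Eta, w=120) → cum 130
  km 16 (Delta, w=11) → cum 141
  km 24 (Gamma, w=125) → cum 266  ≥ 263 → median here
  km 27 (Zeta, w=60) → cum 326
  km 28 (Alpha, w=60) → cum 386
  km 35 (Beta, w=90) → cum 476
  km 40 (Epsilon, w=50) → cum 526
Optimal location: km 24.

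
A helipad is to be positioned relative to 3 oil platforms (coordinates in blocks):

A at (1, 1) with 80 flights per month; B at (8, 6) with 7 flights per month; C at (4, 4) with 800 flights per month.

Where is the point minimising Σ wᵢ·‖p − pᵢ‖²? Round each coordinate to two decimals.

(3.76, 3.75)

The minimiser of Σwᵢ‖p−pᵢ‖² is the weighted centroid p* = (Σwᵢpᵢ)/(Σwᵢ).
Σwᵢ = 887.
Σwᵢxᵢ = 80·1 + 7·8 + 800·4 = 3336.
Σwᵢyᵢ = 80·1 + 7·6 + 800·4 = 3322.
x* = 3336/887 = 3.76, y* = 3322/887 = 3.75.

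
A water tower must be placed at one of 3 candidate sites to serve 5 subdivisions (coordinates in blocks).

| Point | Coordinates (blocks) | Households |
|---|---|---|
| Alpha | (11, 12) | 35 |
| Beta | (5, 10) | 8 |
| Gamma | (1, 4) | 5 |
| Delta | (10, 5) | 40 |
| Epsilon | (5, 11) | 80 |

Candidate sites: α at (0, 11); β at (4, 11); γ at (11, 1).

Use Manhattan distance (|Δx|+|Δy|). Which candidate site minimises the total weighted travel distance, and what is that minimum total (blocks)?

Total weighted distance at each candidate:
  α (0, 11): total = 1548
  β (4, 11): total = 906
  γ (11, 1): total = 2050
Minimum is at β with total 906 blocks.

β, total 906 blocks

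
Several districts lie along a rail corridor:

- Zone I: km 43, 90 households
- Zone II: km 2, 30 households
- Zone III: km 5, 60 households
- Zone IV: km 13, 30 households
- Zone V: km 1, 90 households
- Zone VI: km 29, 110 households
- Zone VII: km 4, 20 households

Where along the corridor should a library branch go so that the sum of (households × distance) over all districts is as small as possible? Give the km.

For a sum of weighted absolute distances on a line, the optimum is the weighted median (not the mean). Total weight W = 430; half-weight = 215.
Sort by position and accumulate weight:
  km 1 (Zone V, w=90) → cum 90
  km 2 (Zone II, w=30) → cum 120
  km 4 (Zone VII, w=20) → cum 140
  km 5 (Zone III, w=60) → cum 200
  km 13 (Zone IV, w=30) → cum 230  ≥ 215 → median here
  km 29 (Zone VI, w=110) → cum 340
  km 43 (Zone I, w=90) → cum 430
Optimal location: km 13.

x = 13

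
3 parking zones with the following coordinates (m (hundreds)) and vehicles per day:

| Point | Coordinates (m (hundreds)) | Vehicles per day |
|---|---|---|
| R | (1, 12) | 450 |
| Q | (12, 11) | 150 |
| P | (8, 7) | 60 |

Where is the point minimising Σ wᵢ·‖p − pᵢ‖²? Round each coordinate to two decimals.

The minimiser of Σwᵢ‖p−pᵢ‖² is the weighted centroid p* = (Σwᵢpᵢ)/(Σwᵢ).
Σwᵢ = 660.
Σwᵢxᵢ = 450·1 + 150·12 + 60·8 = 2730.
Σwᵢyᵢ = 450·12 + 150·11 + 60·7 = 7470.
x* = 2730/660 = 4.14, y* = 7470/660 = 11.32.

(4.14, 11.32)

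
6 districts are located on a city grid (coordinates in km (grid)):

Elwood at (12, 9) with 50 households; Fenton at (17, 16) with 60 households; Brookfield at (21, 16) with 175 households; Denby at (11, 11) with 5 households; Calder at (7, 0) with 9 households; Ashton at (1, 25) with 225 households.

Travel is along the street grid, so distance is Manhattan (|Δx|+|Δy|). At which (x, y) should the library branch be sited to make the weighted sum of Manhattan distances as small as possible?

(12, 16)

Manhattan distance separates: Σwᵢ(|x−xᵢ|+|y−yᵢ|) = Σwᵢ|x−xᵢ| + Σwᵢ|y−yᵢ|, so x and y are optimised independently as 1-D weighted medians.
Total weight W = 524; half = 262.
x-coordinate, sorted with cumulative weight:
  x=1 (Ashton, w=225) cum 225
  x=7 (Calder, w=9) cum 234
  x=11 (Denby, w=5) cum 239
  x=12 (Elwood, w=50) cum 289  ← median
  x=17 (Fenton, w=60) cum 349
  x=21 (Brookfield, w=175) cum 524
⇒ x* = 12
y-coordinate, sorted with cumulative weight:
  y=0 (Calder, w=9) cum 9
  y=9 (Elwood, w=50) cum 59
  y=11 (Denby, w=5) cum 64
  y=16 (Fenton, w=60) cum 124
  y=16 (Brookfield, w=175) cum 299  ← median
  y=25 (Ashton, w=225) cum 524
⇒ y* = 16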